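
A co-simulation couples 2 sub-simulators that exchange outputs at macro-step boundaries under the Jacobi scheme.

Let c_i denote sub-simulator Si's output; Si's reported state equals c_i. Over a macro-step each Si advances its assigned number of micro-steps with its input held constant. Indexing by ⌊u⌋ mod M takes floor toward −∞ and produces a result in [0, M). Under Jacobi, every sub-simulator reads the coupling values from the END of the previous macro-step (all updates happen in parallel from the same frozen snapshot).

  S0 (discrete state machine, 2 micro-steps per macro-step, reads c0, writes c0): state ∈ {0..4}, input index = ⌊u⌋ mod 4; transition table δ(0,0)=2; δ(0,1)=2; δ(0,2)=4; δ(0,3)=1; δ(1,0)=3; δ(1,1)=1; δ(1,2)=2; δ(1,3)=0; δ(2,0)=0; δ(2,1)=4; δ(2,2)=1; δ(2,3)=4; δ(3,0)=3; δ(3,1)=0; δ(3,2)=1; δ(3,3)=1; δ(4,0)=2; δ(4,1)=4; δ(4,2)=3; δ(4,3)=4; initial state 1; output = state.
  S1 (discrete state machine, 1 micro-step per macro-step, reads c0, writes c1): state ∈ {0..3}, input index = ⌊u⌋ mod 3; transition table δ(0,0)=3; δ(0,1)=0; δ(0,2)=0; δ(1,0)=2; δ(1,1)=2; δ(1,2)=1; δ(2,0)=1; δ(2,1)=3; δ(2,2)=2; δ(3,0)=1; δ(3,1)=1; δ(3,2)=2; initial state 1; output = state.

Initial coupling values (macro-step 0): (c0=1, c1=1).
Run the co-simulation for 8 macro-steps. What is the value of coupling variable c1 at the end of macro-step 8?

macro 1: S0 reads c0=1 → after 2×micro: 1; S1 reads c0=1 → after 1×micro: 2 ⇒ (c0=1, c1=2)
macro 2: S0 reads c0=1 → after 2×micro: 1; S1 reads c0=1 → after 1×micro: 3 ⇒ (c0=1, c1=3)
macro 3: S0 reads c0=1 → after 2×micro: 1; S1 reads c0=1 → after 1×micro: 1 ⇒ (c0=1, c1=1)
macro 4: S0 reads c0=1 → after 2×micro: 1; S1 reads c0=1 → after 1×micro: 2 ⇒ (c0=1, c1=2)
macro 5: S0 reads c0=1 → after 2×micro: 1; S1 reads c0=1 → after 1×micro: 3 ⇒ (c0=1, c1=3)
macro 6: S0 reads c0=1 → after 2×micro: 1; S1 reads c0=1 → after 1×micro: 1 ⇒ (c0=1, c1=1)
macro 7: S0 reads c0=1 → after 2×micro: 1; S1 reads c0=1 → after 1×micro: 2 ⇒ (c0=1, c1=2)
macro 8: S0 reads c0=1 → after 2×micro: 1; S1 reads c0=1 → after 1×micro: 3 ⇒ (c0=1, c1=3)

c1 at macro-step 8 = 3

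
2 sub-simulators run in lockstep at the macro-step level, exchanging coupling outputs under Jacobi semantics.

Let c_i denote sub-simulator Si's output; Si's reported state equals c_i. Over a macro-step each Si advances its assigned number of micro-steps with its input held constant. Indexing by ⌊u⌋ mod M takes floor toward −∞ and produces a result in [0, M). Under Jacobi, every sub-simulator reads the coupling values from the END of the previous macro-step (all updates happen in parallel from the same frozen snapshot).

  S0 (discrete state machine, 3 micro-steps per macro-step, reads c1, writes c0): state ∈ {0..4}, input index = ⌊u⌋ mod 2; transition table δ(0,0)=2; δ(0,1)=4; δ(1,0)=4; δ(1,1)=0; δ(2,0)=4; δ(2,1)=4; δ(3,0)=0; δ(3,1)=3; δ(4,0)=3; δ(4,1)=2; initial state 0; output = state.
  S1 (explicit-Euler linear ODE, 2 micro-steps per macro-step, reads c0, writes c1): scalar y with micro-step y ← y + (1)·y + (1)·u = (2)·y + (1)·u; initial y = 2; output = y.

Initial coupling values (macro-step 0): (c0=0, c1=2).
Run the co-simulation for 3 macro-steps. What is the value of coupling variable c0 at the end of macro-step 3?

macro 1: S0 reads c1=2 → after 3×micro: 3; S1 reads c0=0 → after 2×micro: 8 ⇒ (c0=3, c1=8)
macro 2: S0 reads c1=8 → after 3×micro: 4; S1 reads c0=3 → after 2×micro: 41 ⇒ (c0=4, c1=41)
macro 3: S0 reads c1=41 → after 3×micro: 2; S1 reads c0=4 → after 2×micro: 176 ⇒ (c0=2, c1=176)

c0 at macro-step 3 = 2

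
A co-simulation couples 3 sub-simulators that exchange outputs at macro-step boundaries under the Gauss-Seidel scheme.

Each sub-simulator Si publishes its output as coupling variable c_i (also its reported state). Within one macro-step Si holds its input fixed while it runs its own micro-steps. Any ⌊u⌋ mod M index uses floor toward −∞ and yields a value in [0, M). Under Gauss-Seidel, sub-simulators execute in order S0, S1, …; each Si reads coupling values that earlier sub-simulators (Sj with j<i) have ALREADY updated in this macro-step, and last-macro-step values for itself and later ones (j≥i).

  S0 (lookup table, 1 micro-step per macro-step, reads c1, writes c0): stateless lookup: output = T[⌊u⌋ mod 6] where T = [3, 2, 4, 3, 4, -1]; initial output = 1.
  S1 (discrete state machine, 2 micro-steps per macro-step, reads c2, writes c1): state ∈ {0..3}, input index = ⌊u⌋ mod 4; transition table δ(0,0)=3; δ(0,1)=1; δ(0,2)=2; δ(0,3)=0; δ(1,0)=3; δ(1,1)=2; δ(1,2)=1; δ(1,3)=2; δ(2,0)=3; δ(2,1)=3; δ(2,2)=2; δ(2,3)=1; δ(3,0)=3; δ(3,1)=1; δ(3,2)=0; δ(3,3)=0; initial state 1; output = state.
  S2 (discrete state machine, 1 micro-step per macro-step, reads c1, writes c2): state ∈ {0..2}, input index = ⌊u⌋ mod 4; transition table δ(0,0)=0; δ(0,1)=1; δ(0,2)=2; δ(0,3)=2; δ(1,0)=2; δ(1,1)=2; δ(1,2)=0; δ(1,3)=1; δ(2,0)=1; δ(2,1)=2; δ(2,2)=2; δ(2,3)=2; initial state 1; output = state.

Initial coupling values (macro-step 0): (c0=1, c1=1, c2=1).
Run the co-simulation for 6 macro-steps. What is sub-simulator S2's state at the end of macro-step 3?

macro 1: S0 reads c1=1 → after 1×micro: 2; S1 reads c2=1 → after 2×micro: 3; S2 reads c1=3 → after 1×micro: 1 ⇒ (c0=2, c1=3, c2=1)
macro 2: S0 reads c1=3 → after 1×micro: 3; S1 reads c2=1 → after 2×micro: 2; S2 reads c1=2 → after 1×micro: 0 ⇒ (c0=3, c1=2, c2=0)
macro 3: S0 reads c1=2 → after 1×micro: 4; S1 reads c2=0 → after 2×micro: 3; S2 reads c1=3 → after 1×micro: 2 ⇒ (c0=4, c1=3, c2=2)
macro 4: S0 reads c1=3 → after 1×micro: 3; S1 reads c2=2 → after 2×micro: 2; S2 reads c1=2 → after 1×micro: 2 ⇒ (c0=3, c1=2, c2=2)
macro 5: S0 reads c1=2 → after 1×micro: 4; S1 reads c2=2 → after 2×micro: 2; S2 reads c1=2 → after 1×micro: 2 ⇒ (c0=4, c1=2, c2=2)
macro 6: S0 reads c1=2 → after 1×micro: 4; S1 reads c2=2 → after 2×micro: 2; S2 reads c1=2 → after 1×micro: 2 ⇒ (c0=4, c1=2, c2=2)

S2 state at macro-step 3 = 2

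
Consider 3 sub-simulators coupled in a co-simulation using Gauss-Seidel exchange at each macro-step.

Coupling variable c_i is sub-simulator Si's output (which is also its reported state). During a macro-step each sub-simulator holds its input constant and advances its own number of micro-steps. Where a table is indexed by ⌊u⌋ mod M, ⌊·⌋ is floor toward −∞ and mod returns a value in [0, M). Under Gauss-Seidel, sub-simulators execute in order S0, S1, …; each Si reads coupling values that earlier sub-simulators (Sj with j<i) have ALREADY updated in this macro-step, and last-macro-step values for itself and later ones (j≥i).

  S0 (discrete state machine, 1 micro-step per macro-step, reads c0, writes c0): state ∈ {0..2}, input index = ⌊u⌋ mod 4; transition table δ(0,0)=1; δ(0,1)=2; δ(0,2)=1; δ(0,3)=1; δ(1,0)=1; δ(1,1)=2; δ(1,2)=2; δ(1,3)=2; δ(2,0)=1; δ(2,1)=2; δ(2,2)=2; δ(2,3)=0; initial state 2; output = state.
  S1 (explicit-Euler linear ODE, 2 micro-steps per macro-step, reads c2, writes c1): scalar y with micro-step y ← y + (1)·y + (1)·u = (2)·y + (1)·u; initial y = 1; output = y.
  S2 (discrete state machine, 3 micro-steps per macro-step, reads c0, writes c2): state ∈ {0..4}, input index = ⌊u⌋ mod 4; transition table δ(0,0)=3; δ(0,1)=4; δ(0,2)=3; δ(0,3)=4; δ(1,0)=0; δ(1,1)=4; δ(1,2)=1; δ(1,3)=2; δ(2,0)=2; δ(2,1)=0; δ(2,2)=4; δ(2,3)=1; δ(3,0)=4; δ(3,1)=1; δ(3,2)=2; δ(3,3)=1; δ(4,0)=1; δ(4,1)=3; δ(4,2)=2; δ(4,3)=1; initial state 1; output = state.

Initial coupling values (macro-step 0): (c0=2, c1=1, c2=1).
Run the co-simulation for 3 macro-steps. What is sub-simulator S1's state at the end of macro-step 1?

macro 1: S0 reads c0=2 → after 1×micro: 2; S1 reads c2=1 → after 2×micro: 7; S2 reads c0=2 → after 3×micro: 1 ⇒ (c0=2, c1=7, c2=1)
macro 2: S0 reads c0=2 → after 1×micro: 2; S1 reads c2=1 → after 2×micro: 31; S2 reads c0=2 → after 3×micro: 1 ⇒ (c0=2, c1=31, c2=1)
macro 3: S0 reads c0=2 → after 1×micro: 2; S1 reads c2=1 → after 2×micro: 127; S2 reads c0=2 → after 3×micro: 1 ⇒ (c0=2, c1=127, c2=1)

S1 state at macro-step 1 = 7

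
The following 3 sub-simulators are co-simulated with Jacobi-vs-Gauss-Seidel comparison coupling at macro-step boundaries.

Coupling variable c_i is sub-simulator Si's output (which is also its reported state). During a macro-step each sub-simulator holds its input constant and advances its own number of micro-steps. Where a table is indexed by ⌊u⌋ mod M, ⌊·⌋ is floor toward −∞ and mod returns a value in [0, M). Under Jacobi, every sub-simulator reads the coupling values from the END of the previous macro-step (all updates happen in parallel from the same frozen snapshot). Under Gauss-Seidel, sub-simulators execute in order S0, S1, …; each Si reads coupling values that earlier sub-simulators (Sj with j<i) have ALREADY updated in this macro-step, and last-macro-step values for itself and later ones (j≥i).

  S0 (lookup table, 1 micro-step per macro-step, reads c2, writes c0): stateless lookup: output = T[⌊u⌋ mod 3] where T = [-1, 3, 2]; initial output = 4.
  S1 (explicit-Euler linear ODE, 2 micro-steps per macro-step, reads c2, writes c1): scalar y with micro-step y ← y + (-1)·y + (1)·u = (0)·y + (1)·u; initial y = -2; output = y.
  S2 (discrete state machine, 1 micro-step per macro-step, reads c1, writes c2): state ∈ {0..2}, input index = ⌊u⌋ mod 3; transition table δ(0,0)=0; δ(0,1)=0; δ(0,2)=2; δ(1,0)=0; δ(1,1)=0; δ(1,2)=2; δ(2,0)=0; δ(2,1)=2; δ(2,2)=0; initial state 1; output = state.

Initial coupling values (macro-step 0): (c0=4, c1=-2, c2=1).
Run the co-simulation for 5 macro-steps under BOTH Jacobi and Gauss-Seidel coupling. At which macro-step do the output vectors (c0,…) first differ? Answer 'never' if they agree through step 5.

[Jacobi] macro 1: S0 reads c2=1 → after 1×micro: 3; S1 reads c2=1 → after 2×micro: 1; S2 reads c1=-2 → after 1×micro: 0 ⇒ (c0=3, c1=1, c2=0)
[Jacobi] macro 2: S0 reads c2=0 → after 1×micro: -1; S1 reads c2=0 → after 2×micro: 0; S2 reads c1=1 → after 1×micro: 0 ⇒ (c0=-1, c1=0, c2=0)
[Jacobi] macro 3: S0 reads c2=0 → after 1×micro: -1; S1 reads c2=0 → after 2×micro: 0; S2 reads c1=0 → after 1×micro: 0 ⇒ (c0=-1, c1=0, c2=0)
[Jacobi] macro 4: S0 reads c2=0 → after 1×micro: -1; S1 reads c2=0 → after 2×micro: 0; S2 reads c1=0 → after 1×micro: 0 ⇒ (c0=-1, c1=0, c2=0)
[Jacobi] macro 5: S0 reads c2=0 → after 1×micro: -1; S1 reads c2=0 → after 2×micro: 0; S2 reads c1=0 → after 1×micro: 0 ⇒ (c0=-1, c1=0, c2=0)
[Gauss-Seidel] macro 1: S0 reads c2=1 → after 1×micro: 3; S1 reads c2=1 → after 2×micro: 1; S2 reads c1=1 → after 1×micro: 0 ⇒ (c0=3, c1=1, c2=0)
[Gauss-Seidel] macro 2: S0 reads c2=0 → after 1×micro: -1; S1 reads c2=0 → after 2×micro: 0; S2 reads c1=0 → after 1×micro: 0 ⇒ (c0=-1, c1=0, c2=0)
[Gauss-Seidel] macro 3: S0 reads c2=0 → after 1×micro: -1; S1 reads c2=0 → after 2×micro: 0; S2 reads c1=0 → after 1×micro: 0 ⇒ (c0=-1, c1=0, c2=0)
[Gauss-Seidel] macro 4: S0 reads c2=0 → after 1×micro: -1; S1 reads c2=0 → after 2×micro: 0; S2 reads c1=0 → after 1×micro: 0 ⇒ (c0=-1, c1=0, c2=0)
[Gauss-Seidel] macro 5: S0 reads c2=0 → after 1×micro: -1; S1 reads c2=0 → after 2×micro: 0; S2 reads c1=0 → after 1×micro: 0 ⇒ (c0=-1, c1=0, c2=0)

first divergence at macro-step: never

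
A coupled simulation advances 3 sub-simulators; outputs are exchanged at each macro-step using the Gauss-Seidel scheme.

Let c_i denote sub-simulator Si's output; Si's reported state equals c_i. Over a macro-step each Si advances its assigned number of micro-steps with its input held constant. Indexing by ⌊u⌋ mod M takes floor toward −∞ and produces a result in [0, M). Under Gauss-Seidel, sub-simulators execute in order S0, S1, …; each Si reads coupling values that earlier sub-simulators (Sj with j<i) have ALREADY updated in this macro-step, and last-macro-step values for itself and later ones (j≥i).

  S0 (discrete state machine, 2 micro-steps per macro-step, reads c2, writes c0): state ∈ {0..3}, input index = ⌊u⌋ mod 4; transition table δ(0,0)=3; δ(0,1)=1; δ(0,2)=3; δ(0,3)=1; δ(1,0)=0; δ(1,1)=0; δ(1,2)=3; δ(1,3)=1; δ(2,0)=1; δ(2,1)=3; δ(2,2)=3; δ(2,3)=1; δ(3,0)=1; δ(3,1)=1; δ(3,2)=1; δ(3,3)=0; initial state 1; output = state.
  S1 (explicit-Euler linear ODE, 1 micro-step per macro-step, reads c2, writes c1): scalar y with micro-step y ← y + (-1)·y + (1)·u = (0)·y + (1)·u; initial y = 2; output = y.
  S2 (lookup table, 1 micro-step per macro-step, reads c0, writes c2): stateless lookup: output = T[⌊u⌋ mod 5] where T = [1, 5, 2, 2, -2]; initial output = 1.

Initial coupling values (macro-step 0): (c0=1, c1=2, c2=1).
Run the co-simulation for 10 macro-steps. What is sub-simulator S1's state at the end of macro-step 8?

macro 1: S0 reads c2=1 → after 2×micro: 1; S1 reads c2=1 → after 1×micro: 1; S2 reads c0=1 → after 1×micro: 5 ⇒ (c0=1, c1=1, c2=5)
macro 2: S0 reads c2=5 → after 2×micro: 1; S1 reads c2=5 → after 1×micro: 5; S2 reads c0=1 → after 1×micro: 5 ⇒ (c0=1, c1=5, c2=5)
macro 3: S0 reads c2=5 → after 2×micro: 1; S1 reads c2=5 → after 1×micro: 5; S2 reads c0=1 → after 1×micro: 5 ⇒ (c0=1, c1=5, c2=5)
macro 4: S0 reads c2=5 → after 2×micro: 1; S1 reads c2=5 → after 1×micro: 5; S2 reads c0=1 → after 1×micro: 5 ⇒ (c0=1, c1=5, c2=5)
macro 5: S0 reads c2=5 → after 2×micro: 1; S1 reads c2=5 → after 1×micro: 5; S2 reads c0=1 → after 1×micro: 5 ⇒ (c0=1, c1=5, c2=5)
macro 6: S0 reads c2=5 → after 2×micro: 1; S1 reads c2=5 → after 1×micro: 5; S2 reads c0=1 → after 1×micro: 5 ⇒ (c0=1, c1=5, c2=5)
macro 7: S0 reads c2=5 → after 2×micro: 1; S1 reads c2=5 → after 1×micro: 5; S2 reads c0=1 → after 1×micro: 5 ⇒ (c0=1, c1=5, c2=5)
macro 8: S0 reads c2=5 → after 2×micro: 1; S1 reads c2=5 → after 1×micro: 5; S2 reads c0=1 → after 1×micro: 5 ⇒ (c0=1, c1=5, c2=5)
macro 9: S0 reads c2=5 → after 2×micro: 1; S1 reads c2=5 → after 1×micro: 5; S2 reads c0=1 → after 1×micro: 5 ⇒ (c0=1, c1=5, c2=5)
macro 10: S0 reads c2=5 → after 2×micro: 1; S1 reads c2=5 → after 1×micro: 5; S2 reads c0=1 → after 1×micro: 5 ⇒ (c0=1, c1=5, c2=5)

S1 state at macro-step 8 = 5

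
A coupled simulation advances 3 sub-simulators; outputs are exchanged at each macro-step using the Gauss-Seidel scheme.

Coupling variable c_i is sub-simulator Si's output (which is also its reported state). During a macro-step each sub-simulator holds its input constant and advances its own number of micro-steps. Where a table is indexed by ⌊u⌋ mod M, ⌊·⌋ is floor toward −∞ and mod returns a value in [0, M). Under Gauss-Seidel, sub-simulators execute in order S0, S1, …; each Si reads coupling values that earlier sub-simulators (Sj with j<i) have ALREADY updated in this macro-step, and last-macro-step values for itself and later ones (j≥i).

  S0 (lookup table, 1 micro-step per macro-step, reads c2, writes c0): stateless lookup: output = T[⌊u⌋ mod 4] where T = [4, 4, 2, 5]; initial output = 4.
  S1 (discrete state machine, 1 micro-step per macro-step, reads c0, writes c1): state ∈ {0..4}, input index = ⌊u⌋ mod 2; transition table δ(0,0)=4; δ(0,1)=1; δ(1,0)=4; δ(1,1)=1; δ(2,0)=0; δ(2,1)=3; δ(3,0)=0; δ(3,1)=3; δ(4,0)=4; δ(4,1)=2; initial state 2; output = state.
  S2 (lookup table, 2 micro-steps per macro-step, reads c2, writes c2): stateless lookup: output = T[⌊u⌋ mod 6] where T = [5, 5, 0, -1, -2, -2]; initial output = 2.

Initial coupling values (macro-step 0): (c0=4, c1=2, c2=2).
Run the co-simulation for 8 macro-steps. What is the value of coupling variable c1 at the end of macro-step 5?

c1 at macro-step 5 = 4

macro 1: S0 reads c2=2 → after 1×micro: 2; S1 reads c0=2 → after 1×micro: 0; S2 reads c2=2 → after 2×micro: 0 ⇒ (c0=2, c1=0, c2=0)
macro 2: S0 reads c2=0 → after 1×micro: 4; S1 reads c0=4 → after 1×micro: 4; S2 reads c2=0 → after 2×micro: 5 ⇒ (c0=4, c1=4, c2=5)
macro 3: S0 reads c2=5 → after 1×micro: 4; S1 reads c0=4 → after 1×micro: 4; S2 reads c2=5 → after 2×micro: -2 ⇒ (c0=4, c1=4, c2=-2)
macro 4: S0 reads c2=-2 → after 1×micro: 2; S1 reads c0=2 → after 1×micro: 4; S2 reads c2=-2 → after 2×micro: -2 ⇒ (c0=2, c1=4, c2=-2)
macro 5: S0 reads c2=-2 → after 1×micro: 2; S1 reads c0=2 → after 1×micro: 4; S2 reads c2=-2 → after 2×micro: -2 ⇒ (c0=2, c1=4, c2=-2)
macro 6: S0 reads c2=-2 → after 1×micro: 2; S1 reads c0=2 → after 1×micro: 4; S2 reads c2=-2 → after 2×micro: -2 ⇒ (c0=2, c1=4, c2=-2)
macro 7: S0 reads c2=-2 → after 1×micro: 2; S1 reads c0=2 → after 1×micro: 4; S2 reads c2=-2 → after 2×micro: -2 ⇒ (c0=2, c1=4, c2=-2)
macro 8: S0 reads c2=-2 → after 1×micro: 2; S1 reads c0=2 → after 1×micro: 4; S2 reads c2=-2 → after 2×micro: -2 ⇒ (c0=2, c1=4, c2=-2)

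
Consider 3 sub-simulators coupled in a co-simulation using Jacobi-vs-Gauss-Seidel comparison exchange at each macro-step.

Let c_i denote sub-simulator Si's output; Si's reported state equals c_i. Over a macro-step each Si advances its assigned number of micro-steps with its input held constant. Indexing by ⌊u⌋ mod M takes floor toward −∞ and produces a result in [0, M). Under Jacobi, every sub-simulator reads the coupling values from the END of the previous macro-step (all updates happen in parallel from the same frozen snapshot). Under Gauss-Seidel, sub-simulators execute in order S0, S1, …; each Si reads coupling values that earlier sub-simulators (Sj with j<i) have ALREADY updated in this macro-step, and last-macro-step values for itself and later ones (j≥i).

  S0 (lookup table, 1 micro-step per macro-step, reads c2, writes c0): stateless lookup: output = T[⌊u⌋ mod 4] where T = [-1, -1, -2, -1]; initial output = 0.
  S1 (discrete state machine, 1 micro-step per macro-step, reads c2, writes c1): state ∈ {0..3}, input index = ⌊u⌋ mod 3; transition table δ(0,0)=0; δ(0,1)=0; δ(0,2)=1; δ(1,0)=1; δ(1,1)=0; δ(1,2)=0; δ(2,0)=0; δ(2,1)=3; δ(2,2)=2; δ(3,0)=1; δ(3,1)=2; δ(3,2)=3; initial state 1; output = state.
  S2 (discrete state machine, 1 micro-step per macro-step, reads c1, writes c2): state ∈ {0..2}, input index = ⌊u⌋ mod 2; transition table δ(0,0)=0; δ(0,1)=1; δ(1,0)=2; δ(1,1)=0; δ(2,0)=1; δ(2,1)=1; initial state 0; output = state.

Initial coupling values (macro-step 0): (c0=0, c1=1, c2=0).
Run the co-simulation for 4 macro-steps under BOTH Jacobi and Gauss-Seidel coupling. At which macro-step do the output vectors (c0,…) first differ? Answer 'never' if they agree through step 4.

[Jacobi] macro 1: S0 reads c2=0 → after 1×micro: -1; S1 reads c2=0 → after 1×micro: 1; S2 reads c1=1 → after 1×micro: 1 ⇒ (c0=-1, c1=1, c2=1)
[Jacobi] macro 2: S0 reads c2=1 → after 1×micro: -1; S1 reads c2=1 → after 1×micro: 0; S2 reads c1=1 → after 1×micro: 0 ⇒ (c0=-1, c1=0, c2=0)
[Jacobi] macro 3: S0 reads c2=0 → after 1×micro: -1; S1 reads c2=0 → after 1×micro: 0; S2 reads c1=0 → after 1×micro: 0 ⇒ (c0=-1, c1=0, c2=0)
[Jacobi] macro 4: S0 reads c2=0 → after 1×micro: -1; S1 reads c2=0 → after 1×micro: 0; S2 reads c1=0 → after 1×micro: 0 ⇒ (c0=-1, c1=0, c2=0)
[Gauss-Seidel] macro 1: S0 reads c2=0 → after 1×micro: -1; S1 reads c2=0 → after 1×micro: 1; S2 reads c1=1 → after 1×micro: 1 ⇒ (c0=-1, c1=1, c2=1)
[Gauss-Seidel] macro 2: S0 reads c2=1 → after 1×micro: -1; S1 reads c2=1 → after 1×micro: 0; S2 reads c1=0 → after 1×micro: 2 ⇒ (c0=-1, c1=0, c2=2)
[Gauss-Seidel] macro 3: S0 reads c2=2 → after 1×micro: -2; S1 reads c2=2 → after 1×micro: 1; S2 reads c1=1 → after 1×micro: 1 ⇒ (c0=-2, c1=1, c2=1)
[Gauss-Seidel] macro 4: S0 reads c2=1 → after 1×micro: -1; S1 reads c2=1 → after 1×micro: 0; S2 reads c1=0 → after 1×micro: 2 ⇒ (c0=-1, c1=0, c2=2)

first divergence at macro-step: 2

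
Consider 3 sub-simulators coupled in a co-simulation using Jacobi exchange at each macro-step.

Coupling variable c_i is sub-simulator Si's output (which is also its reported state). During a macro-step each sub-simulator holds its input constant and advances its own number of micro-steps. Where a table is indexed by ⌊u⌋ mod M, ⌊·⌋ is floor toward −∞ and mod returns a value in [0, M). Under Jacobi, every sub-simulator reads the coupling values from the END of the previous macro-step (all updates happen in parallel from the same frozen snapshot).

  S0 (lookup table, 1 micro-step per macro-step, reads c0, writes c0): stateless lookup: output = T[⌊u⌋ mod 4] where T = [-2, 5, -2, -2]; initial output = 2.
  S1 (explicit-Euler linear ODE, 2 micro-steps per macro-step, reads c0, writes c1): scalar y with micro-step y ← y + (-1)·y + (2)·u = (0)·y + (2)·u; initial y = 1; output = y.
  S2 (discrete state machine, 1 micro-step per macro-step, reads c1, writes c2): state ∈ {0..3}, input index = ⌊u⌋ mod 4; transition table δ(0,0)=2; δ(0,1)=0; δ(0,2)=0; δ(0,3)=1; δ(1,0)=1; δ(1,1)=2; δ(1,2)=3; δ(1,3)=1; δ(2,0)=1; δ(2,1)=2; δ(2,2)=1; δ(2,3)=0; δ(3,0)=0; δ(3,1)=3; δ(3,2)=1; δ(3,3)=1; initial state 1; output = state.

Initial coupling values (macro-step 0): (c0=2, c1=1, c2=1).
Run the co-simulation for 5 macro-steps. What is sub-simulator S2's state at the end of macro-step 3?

S2 state at macro-step 3 = 1

macro 1: S0 reads c0=2 → after 1×micro: -2; S1 reads c0=2 → after 2×micro: 4; S2 reads c1=1 → after 1×micro: 2 ⇒ (c0=-2, c1=4, c2=2)
macro 2: S0 reads c0=-2 → after 1×micro: -2; S1 reads c0=-2 → after 2×micro: -4; S2 reads c1=4 → after 1×micro: 1 ⇒ (c0=-2, c1=-4, c2=1)
macro 3: S0 reads c0=-2 → after 1×micro: -2; S1 reads c0=-2 → after 2×micro: -4; S2 reads c1=-4 → after 1×micro: 1 ⇒ (c0=-2, c1=-4, c2=1)
macro 4: S0 reads c0=-2 → after 1×micro: -2; S1 reads c0=-2 → after 2×micro: -4; S2 reads c1=-4 → after 1×micro: 1 ⇒ (c0=-2, c1=-4, c2=1)
macro 5: S0 reads c0=-2 → after 1×micro: -2; S1 reads c0=-2 → after 2×micro: -4; S2 reads c1=-4 → after 1×micro: 1 ⇒ (c0=-2, c1=-4, c2=1)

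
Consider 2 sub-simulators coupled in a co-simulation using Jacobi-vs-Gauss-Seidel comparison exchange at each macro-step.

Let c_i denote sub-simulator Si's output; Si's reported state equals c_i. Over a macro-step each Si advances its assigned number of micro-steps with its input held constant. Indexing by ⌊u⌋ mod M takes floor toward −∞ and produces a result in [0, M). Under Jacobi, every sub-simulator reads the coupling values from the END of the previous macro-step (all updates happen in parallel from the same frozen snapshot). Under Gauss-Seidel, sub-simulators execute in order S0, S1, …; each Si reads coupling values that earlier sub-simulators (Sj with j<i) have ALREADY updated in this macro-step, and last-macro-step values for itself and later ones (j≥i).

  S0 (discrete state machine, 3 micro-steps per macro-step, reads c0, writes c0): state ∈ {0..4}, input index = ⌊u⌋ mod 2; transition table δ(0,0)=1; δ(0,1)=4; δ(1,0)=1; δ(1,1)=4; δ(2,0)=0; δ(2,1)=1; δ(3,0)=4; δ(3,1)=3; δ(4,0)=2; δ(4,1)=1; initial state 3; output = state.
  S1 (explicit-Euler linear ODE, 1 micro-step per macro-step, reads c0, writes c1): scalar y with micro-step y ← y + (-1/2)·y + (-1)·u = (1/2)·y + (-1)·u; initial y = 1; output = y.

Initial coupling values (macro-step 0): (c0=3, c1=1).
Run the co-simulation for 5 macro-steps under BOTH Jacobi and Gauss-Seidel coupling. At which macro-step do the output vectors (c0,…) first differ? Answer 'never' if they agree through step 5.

first divergence at macro-step: never

[Jacobi] macro 1: S0 reads c0=3 → after 3×micro: 3; S1 reads c0=3 → after 1×micro: -5/2 ⇒ (c0=3, c1=-5/2)
[Jacobi] macro 2: S0 reads c0=3 → after 3×micro: 3; S1 reads c0=3 → after 1×micro: -17/4 ⇒ (c0=3, c1=-17/4)
[Jacobi] macro 3: S0 reads c0=3 → after 3×micro: 3; S1 reads c0=3 → after 1×micro: -41/8 ⇒ (c0=3, c1=-41/8)
[Jacobi] macro 4: S0 reads c0=3 → after 3×micro: 3; S1 reads c0=3 → after 1×micro: -89/16 ⇒ (c0=3, c1=-89/16)
[Jacobi] macro 5: S0 reads c0=3 → after 3×micro: 3; S1 reads c0=3 → after 1×micro: -185/32 ⇒ (c0=3, c1=-185/32)
[Gauss-Seidel] macro 1: S0 reads c0=3 → after 3×micro: 3; S1 reads c0=3 → after 1×micro: -5/2 ⇒ (c0=3, c1=-5/2)
[Gauss-Seidel] macro 2: S0 reads c0=3 → after 3×micro: 3; S1 reads c0=3 → after 1×micro: -17/4 ⇒ (c0=3, c1=-17/4)
[Gauss-Seidel] macro 3: S0 reads c0=3 → after 3×micro: 3; S1 reads c0=3 → after 1×micro: -41/8 ⇒ (c0=3, c1=-41/8)
[Gauss-Seidel] macro 4: S0 reads c0=3 → after 3×micro: 3; S1 reads c0=3 → after 1×micro: -89/16 ⇒ (c0=3, c1=-89/16)
[Gauss-Seidel] macro 5: S0 reads c0=3 → after 3×micro: 3; S1 reads c0=3 → after 1×micro: -185/32 ⇒ (c0=3, c1=-185/32)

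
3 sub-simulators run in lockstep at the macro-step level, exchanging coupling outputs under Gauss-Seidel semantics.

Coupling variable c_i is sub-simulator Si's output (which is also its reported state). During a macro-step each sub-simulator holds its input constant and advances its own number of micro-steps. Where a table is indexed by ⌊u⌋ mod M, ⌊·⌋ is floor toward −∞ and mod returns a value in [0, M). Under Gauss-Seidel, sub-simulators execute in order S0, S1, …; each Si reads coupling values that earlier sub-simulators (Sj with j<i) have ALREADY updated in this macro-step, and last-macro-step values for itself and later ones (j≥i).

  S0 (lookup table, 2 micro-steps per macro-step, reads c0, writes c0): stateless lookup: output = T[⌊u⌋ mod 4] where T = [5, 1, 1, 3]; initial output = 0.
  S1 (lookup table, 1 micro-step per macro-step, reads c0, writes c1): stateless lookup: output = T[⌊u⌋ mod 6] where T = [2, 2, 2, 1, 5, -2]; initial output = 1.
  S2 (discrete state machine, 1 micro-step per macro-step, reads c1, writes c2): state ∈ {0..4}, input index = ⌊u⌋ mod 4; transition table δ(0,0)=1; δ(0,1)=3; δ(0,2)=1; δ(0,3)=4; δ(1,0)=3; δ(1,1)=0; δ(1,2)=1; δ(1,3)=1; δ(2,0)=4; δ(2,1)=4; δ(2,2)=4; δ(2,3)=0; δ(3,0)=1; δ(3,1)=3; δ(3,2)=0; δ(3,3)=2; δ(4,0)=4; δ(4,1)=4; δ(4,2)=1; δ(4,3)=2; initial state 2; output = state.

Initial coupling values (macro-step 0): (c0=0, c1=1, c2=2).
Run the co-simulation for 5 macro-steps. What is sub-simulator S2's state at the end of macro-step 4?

S2 state at macro-step 4 = 1

macro 1: S0 reads c0=0 → after 2×micro: 5; S1 reads c0=5 → after 1×micro: -2; S2 reads c1=-2 → after 1×micro: 4 ⇒ (c0=5, c1=-2, c2=4)
macro 2: S0 reads c0=5 → after 2×micro: 1; S1 reads c0=1 → after 1×micro: 2; S2 reads c1=2 → after 1×micro: 1 ⇒ (c0=1, c1=2, c2=1)
macro 3: S0 reads c0=1 → after 2×micro: 1; S1 reads c0=1 → after 1×micro: 2; S2 reads c1=2 → after 1×micro: 1 ⇒ (c0=1, c1=2, c2=1)
macro 4: S0 reads c0=1 → after 2×micro: 1; S1 reads c0=1 → after 1×micro: 2; S2 reads c1=2 → after 1×micro: 1 ⇒ (c0=1, c1=2, c2=1)
macro 5: S0 reads c0=1 → after 2×micro: 1; S1 reads c0=1 → after 1×micro: 2; S2 reads c1=2 → after 1×micro: 1 ⇒ (c0=1, c1=2, c2=1)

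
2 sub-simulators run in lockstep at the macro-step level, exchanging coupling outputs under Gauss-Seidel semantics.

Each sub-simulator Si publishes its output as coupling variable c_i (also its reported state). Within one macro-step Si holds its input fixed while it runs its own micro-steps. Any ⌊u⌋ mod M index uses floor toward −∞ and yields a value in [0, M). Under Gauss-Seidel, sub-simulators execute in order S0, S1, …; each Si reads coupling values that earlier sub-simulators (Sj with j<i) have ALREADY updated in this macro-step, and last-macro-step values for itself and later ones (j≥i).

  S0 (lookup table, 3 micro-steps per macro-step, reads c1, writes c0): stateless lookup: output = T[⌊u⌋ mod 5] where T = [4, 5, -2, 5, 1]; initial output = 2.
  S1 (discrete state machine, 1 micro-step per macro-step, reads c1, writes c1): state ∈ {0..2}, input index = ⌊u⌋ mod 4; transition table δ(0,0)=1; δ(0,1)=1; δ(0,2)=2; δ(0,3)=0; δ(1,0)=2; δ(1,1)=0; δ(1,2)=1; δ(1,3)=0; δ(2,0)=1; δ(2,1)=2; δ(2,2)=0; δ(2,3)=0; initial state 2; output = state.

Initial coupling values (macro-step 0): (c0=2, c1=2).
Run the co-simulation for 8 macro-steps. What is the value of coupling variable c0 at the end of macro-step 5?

macro 1: S0 reads c1=2 → after 3×micro: -2; S1 reads c1=2 → after 1×micro: 0 ⇒ (c0=-2, c1=0)
macro 2: S0 reads c1=0 → after 3×micro: 4; S1 reads c1=0 → after 1×micro: 1 ⇒ (c0=4, c1=1)
macro 3: S0 reads c1=1 → after 3×micro: 5; S1 reads c1=1 → after 1×micro: 0 ⇒ (c0=5, c1=0)
macro 4: S0 reads c1=0 → after 3×micro: 4; S1 reads c1=0 → after 1×micro: 1 ⇒ (c0=4, c1=1)
macro 5: S0 reads c1=1 → after 3×micro: 5; S1 reads c1=1 → after 1×micro: 0 ⇒ (c0=5, c1=0)
macro 6: S0 reads c1=0 → after 3×micro: 4; S1 reads c1=0 → after 1×micro: 1 ⇒ (c0=4, c1=1)
macro 7: S0 reads c1=1 → after 3×micro: 5; S1 reads c1=1 → after 1×micro: 0 ⇒ (c0=5, c1=0)
macro 8: S0 reads c1=0 → after 3×micro: 4; S1 reads c1=0 → after 1×micro: 1 ⇒ (c0=4, c1=1)

c0 at macro-step 5 = 5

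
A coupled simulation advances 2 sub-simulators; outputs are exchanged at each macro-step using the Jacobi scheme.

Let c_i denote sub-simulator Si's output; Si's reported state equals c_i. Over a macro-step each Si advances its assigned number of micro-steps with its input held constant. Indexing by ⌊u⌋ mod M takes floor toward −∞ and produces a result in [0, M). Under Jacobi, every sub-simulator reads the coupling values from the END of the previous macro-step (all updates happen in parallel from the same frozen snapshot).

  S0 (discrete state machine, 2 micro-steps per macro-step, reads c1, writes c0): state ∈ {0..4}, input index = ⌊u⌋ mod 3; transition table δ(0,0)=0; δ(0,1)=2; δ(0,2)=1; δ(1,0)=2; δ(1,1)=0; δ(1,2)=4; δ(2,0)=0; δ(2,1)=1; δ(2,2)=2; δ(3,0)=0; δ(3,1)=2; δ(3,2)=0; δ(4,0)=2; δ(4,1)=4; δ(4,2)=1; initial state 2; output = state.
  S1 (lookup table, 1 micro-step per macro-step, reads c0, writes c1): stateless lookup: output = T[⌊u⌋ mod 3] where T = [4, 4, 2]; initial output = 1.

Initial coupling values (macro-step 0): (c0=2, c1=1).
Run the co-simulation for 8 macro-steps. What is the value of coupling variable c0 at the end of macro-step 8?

c0 at macro-step 8 = 4

macro 1: S0 reads c1=1 → after 2×micro: 0; S1 reads c0=2 → after 1×micro: 2 ⇒ (c0=0, c1=2)
macro 2: S0 reads c1=2 → after 2×micro: 4; S1 reads c0=0 → after 1×micro: 4 ⇒ (c0=4, c1=4)
macro 3: S0 reads c1=4 → after 2×micro: 4; S1 reads c0=4 → after 1×micro: 4 ⇒ (c0=4, c1=4)
macro 4: S0 reads c1=4 → after 2×micro: 4; S1 reads c0=4 → after 1×micro: 4 ⇒ (c0=4, c1=4)
macro 5: S0 reads c1=4 → after 2×micro: 4; S1 reads c0=4 → after 1×micro: 4 ⇒ (c0=4, c1=4)
macro 6: S0 reads c1=4 → after 2×micro: 4; S1 reads c0=4 → after 1×micro: 4 ⇒ (c0=4, c1=4)
macro 7: S0 reads c1=4 → after 2×micro: 4; S1 reads c0=4 → after 1×micro: 4 ⇒ (c0=4, c1=4)
macro 8: S0 reads c1=4 → after 2×micro: 4; S1 reads c0=4 → after 1×micro: 4 ⇒ (c0=4, c1=4)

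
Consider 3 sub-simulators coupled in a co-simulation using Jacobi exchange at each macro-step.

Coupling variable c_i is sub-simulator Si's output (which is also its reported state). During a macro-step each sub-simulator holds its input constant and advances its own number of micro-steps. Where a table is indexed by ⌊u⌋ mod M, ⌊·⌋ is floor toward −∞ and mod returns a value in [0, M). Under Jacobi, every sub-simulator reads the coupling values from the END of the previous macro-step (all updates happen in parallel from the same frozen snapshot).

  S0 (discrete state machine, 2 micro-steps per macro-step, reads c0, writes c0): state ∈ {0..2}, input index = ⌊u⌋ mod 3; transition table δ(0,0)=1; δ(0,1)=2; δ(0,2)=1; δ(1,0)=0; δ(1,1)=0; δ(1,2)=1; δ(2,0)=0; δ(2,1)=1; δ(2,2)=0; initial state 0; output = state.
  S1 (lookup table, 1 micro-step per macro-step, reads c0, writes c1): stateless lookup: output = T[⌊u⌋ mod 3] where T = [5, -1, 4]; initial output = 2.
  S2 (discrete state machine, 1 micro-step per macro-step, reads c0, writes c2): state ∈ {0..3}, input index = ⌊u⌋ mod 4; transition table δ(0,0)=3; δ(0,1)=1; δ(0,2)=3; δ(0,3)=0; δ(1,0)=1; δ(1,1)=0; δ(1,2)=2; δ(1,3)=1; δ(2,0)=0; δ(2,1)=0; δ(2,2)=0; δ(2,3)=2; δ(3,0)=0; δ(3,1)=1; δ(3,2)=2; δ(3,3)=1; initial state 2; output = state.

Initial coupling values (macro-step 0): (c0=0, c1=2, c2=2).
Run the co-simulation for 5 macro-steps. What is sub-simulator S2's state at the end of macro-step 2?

macro 1: S0 reads c0=0 → after 2×micro: 0; S1 reads c0=0 → after 1×micro: 5; S2 reads c0=0 → after 1×micro: 0 ⇒ (c0=0, c1=5, c2=0)
macro 2: S0 reads c0=0 → after 2×micro: 0; S1 reads c0=0 → after 1×micro: 5; S2 reads c0=0 → after 1×micro: 3 ⇒ (c0=0, c1=5, c2=3)
macro 3: S0 reads c0=0 → after 2×micro: 0; S1 reads c0=0 → after 1×micro: 5; S2 reads c0=0 → after 1×micro: 0 ⇒ (c0=0, c1=5, c2=0)
macro 4: S0 reads c0=0 → after 2×micro: 0; S1 reads c0=0 → after 1×micro: 5; S2 reads c0=0 → after 1×micro: 3 ⇒ (c0=0, c1=5, c2=3)
macro 5: S0 reads c0=0 → after 2×micro: 0; S1 reads c0=0 → after 1×micro: 5; S2 reads c0=0 → after 1×micro: 0 ⇒ (c0=0, c1=5, c2=0)

S2 state at macro-step 2 = 3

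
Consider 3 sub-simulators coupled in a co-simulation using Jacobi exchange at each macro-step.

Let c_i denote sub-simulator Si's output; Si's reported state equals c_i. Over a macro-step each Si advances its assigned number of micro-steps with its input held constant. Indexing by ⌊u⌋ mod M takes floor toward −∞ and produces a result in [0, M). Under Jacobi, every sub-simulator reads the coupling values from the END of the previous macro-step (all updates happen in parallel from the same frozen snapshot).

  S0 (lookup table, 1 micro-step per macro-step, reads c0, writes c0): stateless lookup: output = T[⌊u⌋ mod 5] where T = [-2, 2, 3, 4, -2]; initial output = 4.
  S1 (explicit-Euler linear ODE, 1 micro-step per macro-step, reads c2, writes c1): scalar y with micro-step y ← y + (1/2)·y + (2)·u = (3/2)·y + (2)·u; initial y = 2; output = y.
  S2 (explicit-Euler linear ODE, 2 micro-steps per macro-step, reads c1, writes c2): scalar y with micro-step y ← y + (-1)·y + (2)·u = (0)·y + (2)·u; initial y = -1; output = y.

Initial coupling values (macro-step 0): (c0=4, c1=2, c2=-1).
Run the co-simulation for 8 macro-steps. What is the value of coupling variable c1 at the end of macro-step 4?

macro 1: S0 reads c0=4 → after 1×micro: -2; S1 reads c2=-1 → after 1×micro: 1; S2 reads c1=2 → after 2×micro: 4 ⇒ (c0=-2, c1=1, c2=4)
macro 2: S0 reads c0=-2 → after 1×micro: 4; S1 reads c2=4 → after 1×micro: 19/2; S2 reads c1=1 → after 2×micro: 2 ⇒ (c0=4, c1=19/2, c2=2)
macro 3: S0 reads c0=4 → after 1×micro: -2; S1 reads c2=2 → after 1×micro: 73/4; S2 reads c1=19/2 → after 2×micro: 19 ⇒ (c0=-2, c1=73/4, c2=19)
macro 4: S0 reads c0=-2 → after 1×micro: 4; S1 reads c2=19 → after 1×micro: 523/8; S2 reads c1=73/4 → after 2×micro: 73/2 ⇒ (c0=4, c1=523/8, c2=73/2)
macro 5: S0 reads c0=4 → after 1×micro: -2; S1 reads c2=73/2 → after 1×micro: 2737/16; S2 reads c1=523/8 → after 2×micro: 523/4 ⇒ (c0=-2, c1=2737/16, c2=523/4)
macro 6: S0 reads c0=-2 → after 1×micro: 4; S1 reads c2=523/4 → after 1×micro: 16579/32; S2 reads c1=2737/16 → after 2×micro: 2737/8 ⇒ (c0=4, c1=16579/32, c2=2737/8)
macro 7: S0 reads c0=4 → after 1×micro: -2; S1 reads c2=2737/8 → after 1×micro: 93529/64; S2 reads c1=16579/32 → after 2×micro: 16579/16 ⇒ (c0=-2, c1=93529/64, c2=16579/16)
macro 8: S0 reads c0=-2 → after 1×micro: 4; S1 reads c2=16579/16 → after 1×micro: 545851/128; S2 reads c1=93529/64 → after 2×micro: 93529/32 ⇒ (c0=4, c1=545851/128, c2=93529/32)

c1 at macro-step 4 = 523/8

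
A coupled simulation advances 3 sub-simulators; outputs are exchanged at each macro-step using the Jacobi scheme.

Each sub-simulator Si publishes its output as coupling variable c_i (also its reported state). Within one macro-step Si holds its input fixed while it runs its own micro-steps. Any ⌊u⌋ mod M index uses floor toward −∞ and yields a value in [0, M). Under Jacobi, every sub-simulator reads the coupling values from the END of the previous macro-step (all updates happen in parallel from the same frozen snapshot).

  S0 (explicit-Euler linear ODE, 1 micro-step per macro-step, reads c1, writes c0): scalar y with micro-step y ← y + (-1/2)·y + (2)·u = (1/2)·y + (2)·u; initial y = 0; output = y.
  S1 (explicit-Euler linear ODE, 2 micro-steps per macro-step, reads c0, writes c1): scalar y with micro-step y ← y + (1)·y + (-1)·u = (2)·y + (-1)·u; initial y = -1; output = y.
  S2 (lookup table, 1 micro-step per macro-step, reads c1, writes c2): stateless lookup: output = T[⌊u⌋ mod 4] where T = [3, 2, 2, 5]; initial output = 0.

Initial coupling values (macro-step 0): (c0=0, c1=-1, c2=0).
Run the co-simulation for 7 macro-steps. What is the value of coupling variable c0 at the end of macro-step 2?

c0 at macro-step 2 = -9

macro 1: S0 reads c1=-1 → after 1×micro: -2; S1 reads c0=0 → after 2×micro: -4; S2 reads c1=-1 → after 1×micro: 5 ⇒ (c0=-2, c1=-4, c2=5)
macro 2: S0 reads c1=-4 → after 1×micro: -9; S1 reads c0=-2 → after 2×micro: -10; S2 reads c1=-4 → after 1×micro: 3 ⇒ (c0=-9, c1=-10, c2=3)
macro 3: S0 reads c1=-10 → after 1×micro: -49/2; S1 reads c0=-9 → after 2×micro: -13; S2 reads c1=-10 → after 1×micro: 2 ⇒ (c0=-49/2, c1=-13, c2=2)
macro 4: S0 reads c1=-13 → after 1×micro: -153/4; S1 reads c0=-49/2 → after 2×micro: 43/2; S2 reads c1=-13 → after 1×micro: 5 ⇒ (c0=-153/4, c1=43/2, c2=5)
macro 5: S0 reads c1=43/2 → after 1×micro: 191/8; S1 reads c0=-153/4 → after 2×micro: 803/4; S2 reads c1=43/2 → after 1×micro: 2 ⇒ (c0=191/8, c1=803/4, c2=2)
macro 6: S0 reads c1=803/4 → after 1×micro: 6615/16; S1 reads c0=191/8 → after 2×micro: 5851/8; S2 reads c1=803/4 → after 1×micro: 3 ⇒ (c0=6615/16, c1=5851/8, c2=3)
macro 7: S0 reads c1=5851/8 → after 1×micro: 53423/32; S1 reads c0=6615/16 → after 2×micro: 26963/16; S2 reads c1=5851/8 → after 1×micro: 5 ⇒ (c0=53423/32, c1=26963/16, c2=5)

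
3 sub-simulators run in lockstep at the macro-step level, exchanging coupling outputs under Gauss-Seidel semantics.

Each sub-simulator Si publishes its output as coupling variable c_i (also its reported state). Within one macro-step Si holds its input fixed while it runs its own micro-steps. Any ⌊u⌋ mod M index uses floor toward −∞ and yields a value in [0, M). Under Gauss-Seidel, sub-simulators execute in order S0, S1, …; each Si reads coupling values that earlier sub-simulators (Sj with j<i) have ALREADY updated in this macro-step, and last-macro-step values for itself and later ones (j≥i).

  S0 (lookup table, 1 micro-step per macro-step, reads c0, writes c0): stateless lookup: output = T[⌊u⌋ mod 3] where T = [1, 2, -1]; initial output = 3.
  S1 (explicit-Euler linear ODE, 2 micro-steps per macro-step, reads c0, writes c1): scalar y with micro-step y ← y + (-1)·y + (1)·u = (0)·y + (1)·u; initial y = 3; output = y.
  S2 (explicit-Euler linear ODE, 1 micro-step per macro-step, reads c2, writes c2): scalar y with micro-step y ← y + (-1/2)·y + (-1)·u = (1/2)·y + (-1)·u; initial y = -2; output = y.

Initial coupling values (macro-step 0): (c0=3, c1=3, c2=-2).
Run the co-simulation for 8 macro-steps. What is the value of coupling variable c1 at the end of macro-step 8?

c1 at macro-step 8 = -1

macro 1: S0 reads c0=3 → after 1×micro: 1; S1 reads c0=1 → after 2×micro: 1; S2 reads c2=-2 → after 1×micro: 1 ⇒ (c0=1, c1=1, c2=1)
macro 2: S0 reads c0=1 → after 1×micro: 2; S1 reads c0=2 → after 2×micro: 2; S2 reads c2=1 → after 1×micro: -1/2 ⇒ (c0=2, c1=2, c2=-1/2)
macro 3: S0 reads c0=2 → after 1×micro: -1; S1 reads c0=-1 → after 2×micro: -1; S2 reads c2=-1/2 → after 1×micro: 1/4 ⇒ (c0=-1, c1=-1, c2=1/4)
macro 4: S0 reads c0=-1 → after 1×micro: -1; S1 reads c0=-1 → after 2×micro: -1; S2 reads c2=1/4 → after 1×micro: -1/8 ⇒ (c0=-1, c1=-1, c2=-1/8)
macro 5: S0 reads c0=-1 → after 1×micro: -1; S1 reads c0=-1 → after 2×micro: -1; S2 reads c2=-1/8 → after 1×micro: 1/16 ⇒ (c0=-1, c1=-1, c2=1/16)
macro 6: S0 reads c0=-1 → after 1×micro: -1; S1 reads c0=-1 → after 2×micro: -1; S2 reads c2=1/16 → after 1×micro: -1/32 ⇒ (c0=-1, c1=-1, c2=-1/32)
macro 7: S0 reads c0=-1 → after 1×micro: -1; S1 reads c0=-1 → after 2×micro: -1; S2 reads c2=-1/32 → after 1×micro: 1/64 ⇒ (c0=-1, c1=-1, c2=1/64)
macro 8: S0 reads c0=-1 → after 1×micro: -1; S1 reads c0=-1 → after 2×micro: -1; S2 reads c2=1/64 → after 1×micro: -1/128 ⇒ (c0=-1, c1=-1, c2=-1/128)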